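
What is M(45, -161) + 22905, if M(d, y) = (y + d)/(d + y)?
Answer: 22906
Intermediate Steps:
M(d, y) = 1 (M(d, y) = (d + y)/(d + y) = 1)
M(45, -161) + 22905 = 1 + 22905 = 22906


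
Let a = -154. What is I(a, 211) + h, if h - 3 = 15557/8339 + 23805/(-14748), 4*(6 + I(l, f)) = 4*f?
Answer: 8537169239/40994524 ≈ 208.25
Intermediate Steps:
I(l, f) = -6 + f (I(l, f) = -6 + (4*f)/4 = -6 + f)
h = 133291819/40994524 (h = 3 + (15557/8339 + 23805/(-14748)) = 3 + (15557*(1/8339) + 23805*(-1/14748)) = 3 + (15557/8339 - 7935/4916) = 3 + 10308247/40994524 = 133291819/40994524 ≈ 3.2515)
I(a, 211) + h = (-6 + 211) + 133291819/40994524 = 205 + 133291819/40994524 = 8537169239/40994524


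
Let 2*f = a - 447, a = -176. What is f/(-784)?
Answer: 89/224 ≈ 0.39732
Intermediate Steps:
f = -623/2 (f = (-176 - 447)/2 = (½)*(-623) = -623/2 ≈ -311.50)
f/(-784) = -623/2/(-784) = -623/2*(-1/784) = 89/224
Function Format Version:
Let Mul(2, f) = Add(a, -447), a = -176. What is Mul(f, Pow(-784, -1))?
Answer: Rational(89, 224) ≈ 0.39732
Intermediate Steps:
f = Rational(-623, 2) (f = Mul(Rational(1, 2), Add(-176, -447)) = Mul(Rational(1, 2), -623) = Rational(-623, 2) ≈ -311.50)
Mul(f, Pow(-784, -1)) = Mul(Rational(-623, 2), Pow(-784, -1)) = Mul(Rational(-623, 2), Rational(-1, 784)) = Rational(89, 224)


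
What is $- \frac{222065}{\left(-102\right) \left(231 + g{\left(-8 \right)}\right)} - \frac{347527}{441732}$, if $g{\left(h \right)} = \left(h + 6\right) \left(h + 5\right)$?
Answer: $\frac{14948683147}{1779738228} \approx 8.3994$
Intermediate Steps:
$g{\left(h \right)} = \left(5 + h\right) \left(6 + h\right)$ ($g{\left(h \right)} = \left(6 + h\right) \left(5 + h\right) = \left(5 + h\right) \left(6 + h\right)$)
$- \frac{222065}{\left(-102\right) \left(231 + g{\left(-8 \right)}\right)} - \frac{347527}{441732} = - \frac{222065}{\left(-102\right) \left(231 + \left(30 + \left(-8\right)^{2} + 11 \left(-8\right)\right)\right)} - \frac{347527}{441732} = - \frac{222065}{\left(-102\right) \left(231 + \left(30 + 64 - 88\right)\right)} - \frac{347527}{441732} = - \frac{222065}{\left(-102\right) \left(231 + 6\right)} - \frac{347527}{441732} = - \frac{222065}{\left(-102\right) 237} - \frac{347527}{441732} = - \frac{222065}{-24174} - \frac{347527}{441732} = \left(-222065\right) \left(- \frac{1}{24174}\right) - \frac{347527}{441732} = \frac{222065}{24174} - \frac{347527}{441732} = \frac{14948683147}{1779738228}$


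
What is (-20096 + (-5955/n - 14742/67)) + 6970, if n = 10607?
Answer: -9485008673/710669 ≈ -13347.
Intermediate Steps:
(-20096 + (-5955/n - 14742/67)) + 6970 = (-20096 + (-5955/10607 - 14742/67)) + 6970 = (-20096 - 156767379/710669) + 6970 = -14438371603/710669 + 6970 = -9485008673/710669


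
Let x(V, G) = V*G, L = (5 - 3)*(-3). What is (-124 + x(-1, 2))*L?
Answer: 756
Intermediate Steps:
L = -6 (L = 2*(-3) = -6)
x(V, G) = G*V
(-124 + x(-1, 2))*L = (-124 + 2*(-1))*(-6) = (-124 - 2)*(-6) = -126*(-6) = 756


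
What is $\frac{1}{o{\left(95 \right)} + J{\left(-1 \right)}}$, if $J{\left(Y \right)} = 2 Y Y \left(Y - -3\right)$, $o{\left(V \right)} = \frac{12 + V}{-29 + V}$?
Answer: $\frac{66}{371} \approx 0.1779$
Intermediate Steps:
$o{\left(V \right)} = \frac{12 + V}{-29 + V}$
$J{\left(Y \right)} = 2 Y^{2} \left(3 + Y\right)$ ($J{\left(Y \right)} = 2 Y^{2} \left(Y + 3\right) = 2 Y^{2} \left(3 + Y\right)$)
$\frac{1}{o{\left(95 \right)} + J{\left(-1 \right)}} = \frac{1}{\frac{12 + 95}{-29 + 95} + 2 \left(-1\right)^{2} \left(3 - 1\right)} = \frac{1}{\frac{1}{66} \cdot 107 + 2 \cdot 1 \cdot 2} = \frac{1}{\frac{1}{66} \cdot 107 + 4} = \frac{1}{\frac{107}{66} + 4} = \frac{1}{\frac{371}{66}} = \frac{66}{371}$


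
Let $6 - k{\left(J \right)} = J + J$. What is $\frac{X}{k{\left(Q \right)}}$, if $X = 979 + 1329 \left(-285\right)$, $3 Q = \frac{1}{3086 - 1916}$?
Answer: $- \frac{663014430}{10529} \approx -62970.0$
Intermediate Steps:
$Q = \frac{1}{3510}$ ($Q = \frac{1}{3 \left(3086 - 1916\right)} = \frac{1}{3 \cdot 1170} = \frac{1}{3} \cdot \frac{1}{1170} = \frac{1}{3510} \approx 0.0002849$)
$k{\left(J \right)} = 6 - 2 J$ ($k{\left(J \right)} = 6 - \left(J + J\right) = 6 - 2 J$)
$X = -377786$ ($X = 979 - 378765 = -377786$)
$\frac{X}{k{\left(Q \right)}} = - \frac{377786}{6 - \frac{1}{1755}} = - \frac{377786}{\frac{10529}{1755}} = \left(-377786\right) \frac{1755}{10529} = - \frac{663014430}{10529}$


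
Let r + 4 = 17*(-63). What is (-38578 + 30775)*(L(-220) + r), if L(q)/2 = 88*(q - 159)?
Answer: 528879537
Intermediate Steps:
r = -1075 (r = -4 + 17*(-63) = -4 - 1071 = -1075)
L(q) = -27984 + 176*q (L(q) = 2*(88*(q - 159)) = 2*(88*(-159 + q)) = 2*(-13992 + 88*q) = -27984 + 176*q)
(-38578 + 30775)*(L(-220) + r) = (-38578 + 30775)*((-27984 + 176*(-220)) - 1075) = -7803*((-27984 - 38720) - 1075) = -7803*(-66704 - 1075) = -7803*(-67779) = 528879537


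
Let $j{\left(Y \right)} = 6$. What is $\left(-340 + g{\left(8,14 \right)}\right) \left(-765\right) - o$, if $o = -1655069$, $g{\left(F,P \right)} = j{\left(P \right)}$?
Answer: $1910579$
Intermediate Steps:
$g{\left(F,P \right)} = 6$
$\left(-340 + g{\left(8,14 \right)}\right) \left(-765\right) - o = \left(-340 + 6\right) \left(-765\right) - -1655069 = \left(-334\right) \left(-765\right) + 1655069 = 255510 + 1655069 = 1910579$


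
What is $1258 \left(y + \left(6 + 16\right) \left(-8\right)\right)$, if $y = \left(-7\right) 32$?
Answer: $-503200$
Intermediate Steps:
$y = -224$
$1258 \left(y + \left(6 + 16\right) \left(-8\right)\right) = 1258 \left(-224 + \left(6 + 16\right) \left(-8\right)\right) = 1258 \left(-224 + 22 \left(-8\right)\right) = 1258 \left(-224 - 176\right) = 1258 \left(-400\right) = -503200$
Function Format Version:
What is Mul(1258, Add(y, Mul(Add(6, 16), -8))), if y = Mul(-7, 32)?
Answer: -503200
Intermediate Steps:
y = -224
Mul(1258, Add(y, Mul(Add(6, 16), -8))) = Mul(1258, Add(-224, Mul(Add(6, 16), -8))) = Mul(1258, Add(-224, Mul(22, -8))) = Mul(1258, Add(-224, -176)) = Mul(1258, -400) = -503200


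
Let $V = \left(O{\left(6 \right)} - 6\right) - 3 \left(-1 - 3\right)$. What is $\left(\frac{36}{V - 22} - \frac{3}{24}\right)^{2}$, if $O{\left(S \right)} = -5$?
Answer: $\frac{10609}{3136} \approx 3.383$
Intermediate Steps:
$V = 1$ ($V = \left(-5 - 6\right) - 3 \left(-1 - 3\right) = -11 - -12 = -11 + 12 = 1$)
$\left(\frac{36}{V - 22} - \frac{3}{24}\right)^{2} = \left(\frac{36}{1 - 22} - \frac{3}{24}\right)^{2} = \left(\frac{36}{1 - 22} - \frac{1}{8}\right)^{2} = \left(\frac{36}{-21} - \frac{1}{8}\right)^{2} = \left(36 \left(- \frac{1}{21}\right) - \frac{1}{8}\right)^{2} = \left(- \frac{12}{7} - \frac{1}{8}\right)^{2} = \left(- \frac{103}{56}\right)^{2} = \frac{10609}{3136}$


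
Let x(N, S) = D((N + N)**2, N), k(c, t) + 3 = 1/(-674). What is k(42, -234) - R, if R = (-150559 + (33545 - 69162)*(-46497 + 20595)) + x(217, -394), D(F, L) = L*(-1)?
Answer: -621698112915/674 ≈ -9.2240e+8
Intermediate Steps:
k(c, t) = -2023/674 (k(c, t) = -3 + 1/(-674) = -3 - 1/674 = -2023/674)
D(F, L) = -L
x(N, S) = -N
R = 922400758 (R = (-150559 + (33545 - 69162)*(-46497 + 20595)) - 1*217 = (-150559 - 35617*(-25902)) - 217 = (-150559 + 922551534) - 217 = 922400975 - 217 = 922400758)
k(42, -234) - R = -2023/674 - 1*922400758 = -2023/674 - 922400758 = -621698112915/674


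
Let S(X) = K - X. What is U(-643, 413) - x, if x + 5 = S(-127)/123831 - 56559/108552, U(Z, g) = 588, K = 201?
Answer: 2659378353563/4480700904 ≈ 593.52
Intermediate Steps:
S(X) = 201 - X
x = -24726222011/4480700904 (x = -5 + ((201 - 1*(-127))/123831 - 56559/108552) = -5 + ((201 + 127)*(1/123831) - 56559*1/108552) = -5 + (328*(1/123831) - 18853/36184) = -5 + (328/123831 - 18853/36184) = -5 - 2322717491/4480700904 = -24726222011/4480700904 ≈ -5.5184)
U(-643, 413) - x = 588 - 1*(-24726222011/4480700904) = 588 + 24726222011/4480700904 = 2659378353563/4480700904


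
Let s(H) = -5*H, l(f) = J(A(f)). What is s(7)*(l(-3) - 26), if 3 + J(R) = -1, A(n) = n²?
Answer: 1050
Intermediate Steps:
J(R) = -4 (J(R) = -3 - 1 = -4)
l(f) = -4
s(7)*(l(-3) - 26) = (-5*7)*(-4 - 26) = -35*(-30) = 1050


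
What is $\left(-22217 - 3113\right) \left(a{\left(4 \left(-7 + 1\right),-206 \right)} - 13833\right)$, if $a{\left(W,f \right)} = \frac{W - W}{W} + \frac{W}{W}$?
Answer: $350364560$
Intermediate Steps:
$a{\left(W,f \right)} = 1$ ($a{\left(W,f \right)} = \frac{0}{W} + 1 = 0 + 1 = 1$)
$\left(-22217 - 3113\right) \left(a{\left(4 \left(-7 + 1\right),-206 \right)} - 13833\right) = \left(-22217 - 3113\right) \left(1 - 13833\right) = \left(-25330\right) \left(-13832\right) = 350364560$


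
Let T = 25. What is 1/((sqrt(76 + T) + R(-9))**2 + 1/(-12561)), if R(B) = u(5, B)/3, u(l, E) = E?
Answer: 17355646749/1335436331125 + 946672326*sqrt(101)/1335436331125 ≈ 0.020120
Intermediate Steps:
R(B) = B/3
1/((sqrt(76 + T) + R(-9))**2 + 1/(-12561)) = 1/((sqrt(76 + 25) + (1/3)*(-9))**2 + 1/(-12561)) = 1/((sqrt(101) - 3)**2 - 1/12561) = 1/((-3 + sqrt(101))**2 - 1/12561) = 1/(-1/12561 + (-3 + sqrt(101))**2)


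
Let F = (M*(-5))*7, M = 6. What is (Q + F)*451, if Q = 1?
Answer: -94259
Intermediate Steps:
F = -210 (F = (6*(-5))*7 = -30*7 = -210)
(Q + F)*451 = (1 - 210)*451 = -209*451 = -94259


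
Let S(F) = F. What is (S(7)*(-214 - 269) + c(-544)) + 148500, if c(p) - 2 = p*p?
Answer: 441057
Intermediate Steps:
c(p) = 2 + p² (c(p) = 2 + p*p = 2 + p²)
(S(7)*(-214 - 269) + c(-544)) + 148500 = (7*(-214 - 269) + (2 + (-544)²)) + 148500 = (7*(-483) + (2 + 295936)) + 148500 = (-3381 + 295938) + 148500 = 292557 + 148500 = 441057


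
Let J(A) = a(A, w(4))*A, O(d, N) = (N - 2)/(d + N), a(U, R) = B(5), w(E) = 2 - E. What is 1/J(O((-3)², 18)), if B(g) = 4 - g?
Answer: -27/16 ≈ -1.6875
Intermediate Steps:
a(U, R) = -1 (a(U, R) = 4 - 1*5 = 4 - 5 = -1)
O(d, N) = (-2 + N)/(N + d)
J(A) = -A
1/J(O((-3)², 18)) = 1/(-(-2 + 18)/(18 + (-3)²)) = 1/(-16/(18 + 9)) = 1/(-16/27) = -27/16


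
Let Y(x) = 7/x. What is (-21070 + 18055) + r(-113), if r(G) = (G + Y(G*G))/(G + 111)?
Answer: -37777090/12769 ≈ -2958.5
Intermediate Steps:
r(G) = (G + 7/G**2)/(111 + G) (r(G) = (G + 7/((G*G)))/(G + 111) = (G + 7/(G**2))/(111 + G) = (G + 7/G**2)/(111 + G))
(-21070 + 18055) + r(-113) = (-21070 + 18055) + (7 + (-113)**3)/((-113)**2*(111 - 113)) = -3015 + (1/12769)*(7 - 1442897)/(-2) = -3015 + (1/12769)*(-1/2)*(-1442890) = -3015 + 721445/12769 = -37777090/12769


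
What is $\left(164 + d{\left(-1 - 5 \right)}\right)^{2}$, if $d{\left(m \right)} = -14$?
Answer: $22500$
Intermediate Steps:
$\left(164 + d{\left(-1 - 5 \right)}\right)^{2} = \left(164 - 14\right)^{2} = 150^{2} = 22500$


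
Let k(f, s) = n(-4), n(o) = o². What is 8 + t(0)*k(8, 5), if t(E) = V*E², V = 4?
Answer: 8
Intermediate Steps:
k(f, s) = 16 (k(f, s) = (-4)² = 16)
t(E) = 4*E²
8 + t(0)*k(8, 5) = 8 + (4*0²)*16 = 8 + (4*0)*16 = 8 + 0*16 = 8 + 0 = 8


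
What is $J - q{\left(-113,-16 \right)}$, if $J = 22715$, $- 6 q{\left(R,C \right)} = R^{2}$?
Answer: $\frac{149059}{6} \approx 24843.0$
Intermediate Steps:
$q{\left(R,C \right)} = - \frac{R^{2}}{6}$
$J - q{\left(-113,-16 \right)} = 22715 - - \frac{\left(-113\right)^{2}}{6} = 22715 - \left(- \frac{1}{6}\right) 12769 = 22715 - - \frac{12769}{6} = 22715 + \frac{12769}{6} = \frac{149059}{6}$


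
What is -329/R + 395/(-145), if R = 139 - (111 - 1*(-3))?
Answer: -11516/725 ≈ -15.884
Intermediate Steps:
R = 25 (R = 139 - (111 + 3) = 139 - 1*114 = 139 - 114 = 25)
-329/R + 395/(-145) = -329/25 + 395/(-145) = -329*1/25 + 395*(-1/145) = -329/25 - 79/29 = -11516/725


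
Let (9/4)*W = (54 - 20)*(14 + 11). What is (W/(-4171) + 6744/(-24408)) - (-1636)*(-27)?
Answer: -187375072255/4241907 ≈ -44172.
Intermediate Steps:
W = 3400/9 (W = 4*((54 - 20)*(14 + 11))/9 = 4*(34*25)/9 = (4/9)*850 = 3400/9 ≈ 377.78)
(W/(-4171) + 6744/(-24408)) - (-1636)*(-27) = ((3400/9)/(-4171) + 6744/(-24408)) - (-1636)*(-27) = ((3400/9)*(-1/4171) + 6744*(-1/24408)) - 1*44172 = (-3400/37539 - 281/1017) - 44172 = -1556251/4241907 - 44172 = -187375072255/4241907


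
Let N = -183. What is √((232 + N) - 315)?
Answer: I*√266 ≈ 16.31*I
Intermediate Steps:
√((232 + N) - 315) = √((232 - 183) - 315) = √(49 - 315) = √(-266) = I*√266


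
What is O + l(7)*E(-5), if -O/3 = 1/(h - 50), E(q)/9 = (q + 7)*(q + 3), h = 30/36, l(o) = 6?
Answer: -63702/295 ≈ -215.94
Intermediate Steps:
h = 5/6 (h = 30*(1/36) = 5/6 ≈ 0.83333)
E(q) = 9*(3 + q)*(7 + q) (E(q) = 9*((q + 7)*(q + 3)) = 9*((7 + q)*(3 + q)) = 9*((3 + q)*(7 + q)) = 9*(3 + q)*(7 + q))
O = 18/295 (O = -3/(5/6 - 50) = -3/(-295/6) = -3*(-6/295) = 18/295 ≈ 0.061017)
O + l(7)*E(-5) = 18/295 + 6*(189 + 9*(-5)**2 + 90*(-5)) = 18/295 + 6*(189 + 9*25 - 450) = 18/295 + 6*(189 + 225 - 450) = 18/295 + 6*(-36) = 18/295 - 216 = -63702/295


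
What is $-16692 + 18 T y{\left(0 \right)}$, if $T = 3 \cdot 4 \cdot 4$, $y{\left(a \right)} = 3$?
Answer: $-14100$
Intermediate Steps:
$T = 48$ ($T = 12 \cdot 4 = 48$)
$-16692 + 18 T y{\left(0 \right)} = -16692 + 18 \cdot 48 \cdot 3 = -16692 + 864 \cdot 3 = -16692 + 2592 = -14100$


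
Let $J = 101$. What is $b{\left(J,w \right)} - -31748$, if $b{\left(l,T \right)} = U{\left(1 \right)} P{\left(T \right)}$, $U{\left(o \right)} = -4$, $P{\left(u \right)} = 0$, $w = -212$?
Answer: $31748$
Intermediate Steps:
$b{\left(l,T \right)} = 0$ ($b{\left(l,T \right)} = \left(-4\right) 0 = 0$)
$b{\left(J,w \right)} - -31748 = 0 - -31748 = 0 + 31748 = 31748$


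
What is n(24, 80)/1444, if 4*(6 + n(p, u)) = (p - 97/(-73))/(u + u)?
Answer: -278471/67463680 ≈ -0.0041277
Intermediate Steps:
n(p, u) = -6 + (97/73 + p)/(8*u) (n(p, u) = -6 + ((p - 97/(-73))/(u + u))/4 = -6 + ((p - 97*(-1/73))/((2*u)))/4 = -6 + ((p + 97/73)*(1/(2*u)))/4 = -6 + ((97/73 + p)*(1/(2*u)))/4 = -6 + ((97/73 + p)/(2*u))/4 = -6 + (97/73 + p)/(8*u))
n(24, 80)/1444 = ((1/584)*(97 - 3504*80 + 73*24)/80)/1444 = ((1/584)*(1/80)*(97 - 280320 + 1752))*(1/1444) = ((1/584)*(1/80)*(-278471))*(1/1444) = -278471/46720*1/1444 = -278471/67463680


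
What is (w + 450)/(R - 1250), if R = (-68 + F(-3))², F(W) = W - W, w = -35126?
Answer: -17338/1687 ≈ -10.277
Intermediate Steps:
F(W) = 0
R = 4624 (R = (-68 + 0)² = (-68)² = 4624)
(w + 450)/(R - 1250) = (-35126 + 450)/(4624 - 1250) = -34676/3374 = -34676*1/3374 = -17338/1687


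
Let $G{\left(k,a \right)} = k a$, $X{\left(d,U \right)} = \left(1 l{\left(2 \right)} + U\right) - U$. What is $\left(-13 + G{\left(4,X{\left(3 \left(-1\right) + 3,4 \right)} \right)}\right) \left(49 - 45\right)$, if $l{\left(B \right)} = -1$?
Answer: $-68$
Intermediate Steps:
$X{\left(d,U \right)} = -1$ ($X{\left(d,U \right)} = \left(1 \left(-1\right) + U\right) - U = \left(-1 + U\right) - U = -1$)
$G{\left(k,a \right)} = a k$
$\left(-13 + G{\left(4,X{\left(3 \left(-1\right) + 3,4 \right)} \right)}\right) \left(49 - 45\right) = \left(-13 - 4\right) \left(49 - 45\right) = \left(-13 - 4\right) 4 = \left(-17\right) 4 = -68$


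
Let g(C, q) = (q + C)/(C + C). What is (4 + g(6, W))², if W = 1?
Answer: 3025/144 ≈ 21.007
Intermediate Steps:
g(C, q) = (C + q)/(2*C) (g(C, q) = (C + q)/((2*C)) = (C + q)*(1/(2*C)) = (C + q)/(2*C))
(4 + g(6, W))² = (4 + (½)*(6 + 1)/6)² = (4 + (½)*(⅙)*7)² = (4 + 7/12)² = (55/12)² = 3025/144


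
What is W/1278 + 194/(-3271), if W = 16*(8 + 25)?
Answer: 246526/696723 ≈ 0.35384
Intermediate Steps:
W = 528 (W = 16*33 = 528)
W/1278 + 194/(-3271) = 528/1278 + 194/(-3271) = 528*(1/1278) + 194*(-1/3271) = 88/213 - 194/3271 = 246526/696723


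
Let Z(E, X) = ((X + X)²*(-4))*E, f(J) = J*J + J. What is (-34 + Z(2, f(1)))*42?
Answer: -6804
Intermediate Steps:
f(J) = J + J² (f(J) = J² + J = J + J²)
Z(E, X) = -16*E*X² (Z(E, X) = ((2*X)²*(-4))*E = ((4*X²)*(-4))*E = (-16*X²)*E = -16*E*X²)
(-34 + Z(2, f(1)))*42 = (-34 - 16*2*(1*(1 + 1))²)*42 = (-34 - 16*2*(1*2)²)*42 = (-34 - 16*2*2²)*42 = (-34 - 16*2*4)*42 = (-34 - 128)*42 = -162*42 = -6804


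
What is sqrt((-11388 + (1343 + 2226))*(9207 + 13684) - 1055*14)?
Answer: 7*I*sqrt(3653051) ≈ 13379.0*I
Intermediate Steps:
sqrt((-11388 + (1343 + 2226))*(9207 + 13684) - 1055*14) = sqrt((-11388 + 3569)*22891 - 14770) = sqrt(-7819*22891 - 14770) = sqrt(-178984729 - 14770) = sqrt(-178999499) = 7*I*sqrt(3653051)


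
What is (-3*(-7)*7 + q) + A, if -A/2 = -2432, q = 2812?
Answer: 7823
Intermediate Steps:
A = 4864 (A = -2*(-2432) = 4864)
(-3*(-7)*7 + q) + A = (-3*(-7)*7 + 2812) + 4864 = (21*7 + 2812) + 4864 = (147 + 2812) + 4864 = 2959 + 4864 = 7823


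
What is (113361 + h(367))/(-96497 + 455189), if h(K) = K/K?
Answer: 56681/179346 ≈ 0.31604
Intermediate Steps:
h(K) = 1
(113361 + h(367))/(-96497 + 455189) = (113361 + 1)/(-96497 + 455189) = 113362/358692 = 113362*(1/358692) = 56681/179346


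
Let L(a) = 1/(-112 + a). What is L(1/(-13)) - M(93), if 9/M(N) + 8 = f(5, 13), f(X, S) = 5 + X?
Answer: -13139/2914 ≈ -4.5089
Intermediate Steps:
M(N) = 9/2 (M(N) = 9/(-8 + (5 + 5)) = 9/(-8 + 10) = 9/2)
L(1/(-13)) - M(93) = 1/(-112 + 1/(-13)) - 1*9/2 = 1/(-112 - 1/13) - 9/2 = 1/(-1457/13) - 9/2 = -13/1457 - 9/2 = -13139/2914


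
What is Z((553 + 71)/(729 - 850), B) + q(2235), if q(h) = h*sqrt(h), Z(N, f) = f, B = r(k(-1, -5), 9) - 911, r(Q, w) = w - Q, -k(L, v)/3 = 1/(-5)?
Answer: -4513/5 + 2235*sqrt(2235) ≈ 1.0476e+5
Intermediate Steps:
k(L, v) = 3/5 (k(L, v) = -3/(-5) = -3*(-1/5) = 3/5)
B = -4513/5 (B = (9 - 1*3/5) - 911 = (9 - 3/5) - 911 = 42/5 - 911 = -4513/5 ≈ -902.60)
q(h) = h**(3/2)
Z((553 + 71)/(729 - 850), B) + q(2235) = -4513/5 + 2235**(3/2) = -4513/5 + 2235*sqrt(2235)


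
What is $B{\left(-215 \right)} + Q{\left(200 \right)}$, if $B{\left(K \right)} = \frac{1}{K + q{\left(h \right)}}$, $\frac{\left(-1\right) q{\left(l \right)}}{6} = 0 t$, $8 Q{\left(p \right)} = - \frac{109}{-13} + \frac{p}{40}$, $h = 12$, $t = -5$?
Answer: $\frac{18653}{11180} \approx 1.6684$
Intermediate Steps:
$Q{\left(p \right)} = \frac{109}{104} + \frac{p}{320}$ ($Q{\left(p \right)} = \frac{- \frac{109}{-13} + \frac{p}{40}}{8} = \frac{\left(-109\right) \left(- \frac{1}{13}\right) + p \frac{1}{40}}{8} = \frac{\frac{109}{13} + \frac{p}{40}}{8} = \frac{109}{104} + \frac{p}{320}$)
$q{\left(l \right)} = 0$ ($q{\left(l \right)} = - 6 \cdot 0 \left(-5\right) = \left(-6\right) 0 = 0$)
$B{\left(K \right)} = \frac{1}{K}$ ($B{\left(K \right)} = \frac{1}{K + 0} = \frac{1}{K}$)
$B{\left(-215 \right)} + Q{\left(200 \right)} = \frac{1}{-215} + \left(\frac{109}{104} + \frac{1}{320} \cdot 200\right) = - \frac{1}{215} + \left(\frac{109}{104} + \frac{5}{8}\right) = - \frac{1}{215} + \frac{87}{52} = \frac{18653}{11180}$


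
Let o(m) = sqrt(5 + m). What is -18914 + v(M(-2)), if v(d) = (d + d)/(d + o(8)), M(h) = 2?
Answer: -170234/9 + 4*sqrt(13)/9 ≈ -18913.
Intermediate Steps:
v(d) = 2*d/(d + sqrt(13)) (v(d) = (d + d)/(d + sqrt(5 + 8)) = (2*d)/(d + sqrt(13)) = 2*d/(d + sqrt(13)))
-18914 + v(M(-2)) = -18914 + 2*2/(2 + sqrt(13)) = -18914 + 4/(2 + sqrt(13))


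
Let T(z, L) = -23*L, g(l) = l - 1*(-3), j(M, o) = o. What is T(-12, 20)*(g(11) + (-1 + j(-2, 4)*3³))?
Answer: -55660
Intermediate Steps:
g(l) = 3 + l (g(l) = l + 3 = 3 + l)
T(-12, 20)*(g(11) + (-1 + j(-2, 4)*3³)) = (-23*20)*((3 + 11) + (-1 + 4*3³)) = -460*(14 + (-1 + 4*27)) = -460*(14 + (-1 + 108)) = -460*(14 + 107) = -460*121 = -55660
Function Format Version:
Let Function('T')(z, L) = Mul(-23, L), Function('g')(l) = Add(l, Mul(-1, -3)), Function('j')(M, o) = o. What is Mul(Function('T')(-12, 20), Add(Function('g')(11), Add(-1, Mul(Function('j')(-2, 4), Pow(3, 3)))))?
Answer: -55660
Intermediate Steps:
Function('g')(l) = Add(3, l) (Function('g')(l) = Add(l, 3) = Add(3, l))
Mul(Function('T')(-12, 20), Add(Function('g')(11), Add(-1, Mul(Function('j')(-2, 4), Pow(3, 3))))) = Mul(Mul(-23, 20), Add(Add(3, 11), Add(-1, Mul(4, Pow(3, 3))))) = Mul(-460, Add(14, Add(-1, Mul(4, 27)))) = Mul(-460, Add(14, Add(-1, 108))) = Mul(-460, Add(14, 107)) = Mul(-460, 121) = -55660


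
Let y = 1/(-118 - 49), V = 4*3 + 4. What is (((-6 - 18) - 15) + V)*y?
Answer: 23/167 ≈ 0.13772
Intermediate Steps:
V = 16 (V = 12 + 4 = 16)
y = -1/167 (y = 1/(-167) = -1/167 ≈ -0.0059880)
(((-6 - 18) - 15) + V)*y = (((-6 - 18) - 15) + 16)*(-1/167) = ((-24 - 15) + 16)*(-1/167) = (-39 + 16)*(-1/167) = -23*(-1/167) = 23/167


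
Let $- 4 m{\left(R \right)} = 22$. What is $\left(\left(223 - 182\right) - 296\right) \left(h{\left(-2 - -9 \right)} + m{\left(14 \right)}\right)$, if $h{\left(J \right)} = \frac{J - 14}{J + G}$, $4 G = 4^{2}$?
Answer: $\frac{34425}{22} \approx 1564.8$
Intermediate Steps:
$m{\left(R \right)} = - \frac{11}{2}$ ($m{\left(R \right)} = \left(- \frac{1}{4}\right) 22 = - \frac{11}{2}$)
$G = 4$ ($G = \frac{4^{2}}{4} = \frac{1}{4} \cdot 16 = 4$)
$h{\left(J \right)} = \frac{-14 + J}{4 + J}$ ($h{\left(J \right)} = \frac{J - 14}{J + 4} = \frac{-14 + J}{4 + J}$)
$\left(\left(223 - 182\right) - 296\right) \left(h{\left(-2 - -9 \right)} + m{\left(14 \right)}\right) = \left(\left(223 - 182\right) - 296\right) \left(\frac{-14 - -7}{4 - -7} - \frac{11}{2}\right) = \left(\left(223 - 182\right) - 296\right) \left(\frac{-14 + \left(-2 + 9\right)}{4 + \left(-2 + 9\right)} - \frac{11}{2}\right) = \left(41 - 296\right) \left(\frac{-14 + 7}{4 + 7} - \frac{11}{2}\right) = - 255 \left(\frac{1}{11} \left(-7\right) - \frac{11}{2}\right) = - 255 \left(- \frac{7}{11} - \frac{11}{2}\right) = \left(-255\right) \left(- \frac{135}{22}\right) = \frac{34425}{22}$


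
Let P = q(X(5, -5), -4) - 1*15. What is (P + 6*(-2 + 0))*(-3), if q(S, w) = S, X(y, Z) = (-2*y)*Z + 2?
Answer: -75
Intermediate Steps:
X(y, Z) = 2 - 2*Z*y (X(y, Z) = -2*Z*y + 2 = 2 - 2*Z*y)
P = 37 (P = (2 - 2*(-5)*5) - 1*15 = (2 + 50) - 15 = 52 - 15 = 37)
(P + 6*(-2 + 0))*(-3) = (37 + 6*(-2 + 0))*(-3) = (37 + 6*(-2))*(-3) = (37 - 12)*(-3) = 25*(-3) = -75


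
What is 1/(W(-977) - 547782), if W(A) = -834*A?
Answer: 1/267036 ≈ 3.7448e-6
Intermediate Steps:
1/(W(-977) - 547782) = 1/(-834*(-977) - 547782) = 1/(814818 - 547782) = 1/267036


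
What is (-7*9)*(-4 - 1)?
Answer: 315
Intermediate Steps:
(-7*9)*(-4 - 1) = -63*(-5) = 315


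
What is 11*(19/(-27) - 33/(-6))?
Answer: 2849/54 ≈ 52.759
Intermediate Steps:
11*(19/(-27) - 33/(-6)) = 11*(19*(-1/27) - 33*(-1/6)) = 11*(-19/27 + 11/2) = 11*(259/54) = 2849/54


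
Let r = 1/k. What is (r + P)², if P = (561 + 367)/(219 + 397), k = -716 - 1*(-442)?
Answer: 1005333849/445125604 ≈ 2.2585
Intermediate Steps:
k = -274 (k = -716 + 442 = -274)
r = -1/274 (r = 1/(-274) = -1/274 ≈ -0.0036496)
P = 116/77 (P = 928/616 = 928*(1/616) = 116/77 ≈ 1.5065)
(r + P)² = (-1/274 + 116/77)² = (31707/21098)² = 1005333849/445125604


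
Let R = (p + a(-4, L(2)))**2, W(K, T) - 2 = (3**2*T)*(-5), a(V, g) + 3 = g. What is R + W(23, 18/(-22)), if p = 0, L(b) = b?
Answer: 438/11 ≈ 39.818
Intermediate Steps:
a(V, g) = -3 + g
W(K, T) = 2 - 45*T (W(K, T) = 2 + (3**2*T)*(-5) = 2 + (9*T)*(-5) = 2 - 45*T)
R = 1 (R = (0 + (-3 + 2))**2 = (0 - 1)**2 = (-1)**2 = 1)
R + W(23, 18/(-22)) = 1 + (2 - 810/(-22)) = 1 + (2 - 810*(-1)/22) = 1 + (2 - 45*(-9/11)) = 1 + (2 + 405/11) = 1 + 427/11 = 438/11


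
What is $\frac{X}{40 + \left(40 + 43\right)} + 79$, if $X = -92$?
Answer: $\frac{9625}{123} \approx 78.252$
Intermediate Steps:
$\frac{X}{40 + \left(40 + 43\right)} + 79 = \frac{1}{40 + \left(40 + 43\right)} \left(-92\right) + 79 = \frac{1}{40 + 83} \left(-92\right) + 79 = \frac{1}{123} \left(-92\right) + 79 = - \frac{92}{123} + 79 = \frac{9625}{123}$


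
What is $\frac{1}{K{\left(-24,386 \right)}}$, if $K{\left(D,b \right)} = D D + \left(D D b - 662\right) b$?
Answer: $\frac{1}{85566740} \approx 1.1687 \cdot 10^{-8}$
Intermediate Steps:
$K{\left(D,b \right)} = D^{2} + b \left(-662 + b D^{2}\right)$ ($K{\left(D,b \right)} = D^{2} + \left(D^{2} b - 662\right) b = D^{2} + \left(b D^{2} - 662\right) b = D^{2} + \left(-662 + b D^{2}\right) b = D^{2} + b \left(-662 + b D^{2}\right)$)
$\frac{1}{K{\left(-24,386 \right)}} = \frac{1}{\left(-24\right)^{2} - 255532 + \left(-24\right)^{2} \cdot 386^{2}} = \frac{1}{576 - 255532 + 576 \cdot 148996} = \frac{1}{576 - 255532 + 85821696} = \frac{1}{85566740}$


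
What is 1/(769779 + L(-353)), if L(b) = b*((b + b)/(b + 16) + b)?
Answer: 337/301159538 ≈ 1.1190e-6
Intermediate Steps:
L(b) = b*(b + 2*b/(16 + b)) (L(b) = b*((2*b)/(16 + b) + b) = b*(2*b/(16 + b) + b) = b*(b + 2*b/(16 + b)))
1/(769779 + L(-353)) = 1/(769779 + (-353)²*(18 - 353)/(16 - 353)) = 1/(769779 + 124609*(-335)/(-337)) = 1/(769779 + 124609*(-1/337)*(-335)) = 1/(769779 + 41744015/337) = 1/(301159538/337) = 337/301159538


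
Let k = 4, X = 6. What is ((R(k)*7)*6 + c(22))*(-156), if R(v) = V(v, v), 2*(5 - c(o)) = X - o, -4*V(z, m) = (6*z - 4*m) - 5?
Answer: 2886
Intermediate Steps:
V(z, m) = 5/4 + m - 3*z/2 (V(z, m) = -((6*z - 4*m) - 5)/4 = -((-4*m + 6*z) - 5)/4 = -(-5 - 4*m + 6*z)/4 = 5/4 + m - 3*z/2)
c(o) = 2 + o/2 (c(o) = 5 - (6 - o)/2 = 5 + (-3 + o/2) = 2 + o/2)
R(v) = 5/4 - v/2 (R(v) = 5/4 + v - 3*v/2 = 5/4 - v/2)
((R(k)*7)*6 + c(22))*(-156) = (((5/4 - ½*4)*7)*6 + (2 + (½)*22))*(-156) = (((5/4 - 2)*7)*6 + (2 + 11))*(-156) = (-¾*7*6 + 13)*(-156) = (-21/4*6 + 13)*(-156) = (-63/2 + 13)*(-156) = -37/2*(-156) = 2886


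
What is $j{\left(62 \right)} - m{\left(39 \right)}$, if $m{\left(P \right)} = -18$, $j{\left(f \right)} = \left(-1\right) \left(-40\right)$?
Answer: $58$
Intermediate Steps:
$j{\left(f \right)} = 40$
$j{\left(62 \right)} - m{\left(39 \right)} = 40 - -18 = 40 + 18 = 58$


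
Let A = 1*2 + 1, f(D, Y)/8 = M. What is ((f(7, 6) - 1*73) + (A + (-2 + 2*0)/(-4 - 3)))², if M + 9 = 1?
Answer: 876096/49 ≈ 17880.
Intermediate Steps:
M = -8 (M = -9 + 1 = -8)
f(D, Y) = -64 (f(D, Y) = 8*(-8) = -64)
A = 3 (A = 2 + 1 = 3)
((f(7, 6) - 1*73) + (A + (-2 + 2*0)/(-4 - 3)))² = ((-64 - 1*73) + (3 + (-2 + 2*0)/(-4 - 3)))² = ((-64 - 73) + (3 + (-2 + 0)/(-7)))² = (-137 + (3 - 2*(-⅐)))² = (-137 + (3 + 2/7))² = (-137 + 23/7)² = (-936/7)² = 876096/49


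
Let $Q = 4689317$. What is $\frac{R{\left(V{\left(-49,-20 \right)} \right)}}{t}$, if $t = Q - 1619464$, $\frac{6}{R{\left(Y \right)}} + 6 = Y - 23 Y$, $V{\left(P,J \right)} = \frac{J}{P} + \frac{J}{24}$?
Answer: $\frac{882}{1513437529} \approx 5.8278 \cdot 10^{-7}$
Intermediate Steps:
$V{\left(P,J \right)} = \frac{J}{24} + \frac{J}{P}$ ($V{\left(P,J \right)} = \frac{J}{P} + J \frac{1}{24} = \frac{J}{P} + \frac{J}{24} = \frac{J}{24} + \frac{J}{P}$)
$R{\left(Y \right)} = \frac{6}{-6 - 22 Y}$ ($R{\left(Y \right)} = \frac{6}{-6 + \left(Y - 23 Y\right)} = \frac{6}{-6 - 22 Y}$)
$t = 3069853$ ($t = 4689317 - 1619464 = 3069853$)
$\frac{R{\left(V{\left(-49,-20 \right)} \right)}}{t} = \frac{\left(-3\right) \frac{1}{3 + 11 \left(\frac{1}{24} \left(-20\right) - \frac{20}{-49}\right)}}{3069853} = - \frac{3}{3 + 11 \left(- \frac{5}{6} - - \frac{20}{49}\right)} \frac{1}{3069853} = - \frac{3}{3 + 11 \left(- \frac{5}{6} + \frac{20}{49}\right)} \frac{1}{3069853} = - \frac{3}{3 + 11 \left(- \frac{125}{294}\right)} \frac{1}{3069853} = - \frac{3}{3 - \frac{1375}{294}} \cdot \frac{1}{3069853} = - \frac{3}{- \frac{493}{294}} \cdot \frac{1}{3069853} = \left(-3\right) \left(- \frac{294}{493}\right) \frac{1}{3069853} = \frac{882}{493} \cdot \frac{1}{3069853} = \frac{882}{1513437529}$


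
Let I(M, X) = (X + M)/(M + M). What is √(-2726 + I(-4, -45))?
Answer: I*√43518/4 ≈ 52.152*I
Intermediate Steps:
I(M, X) = (M + X)/(2*M) (I(M, X) = (M + X)/((2*M)) = (M + X)*(1/(2*M)) = (M + X)/(2*M))
√(-2726 + I(-4, -45)) = √(-2726 + (½)*(-4 - 45)/(-4)) = √(-2726 + (½)*(-¼)*(-49)) = √(-2726 + 49/8) = √(-21759/8) = I*√43518/4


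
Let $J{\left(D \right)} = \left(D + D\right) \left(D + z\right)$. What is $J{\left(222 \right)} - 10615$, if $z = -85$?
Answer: $50213$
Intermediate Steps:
$J{\left(D \right)} = 2 D \left(-85 + D\right)$ ($J{\left(D \right)} = \left(D + D\right) \left(D - 85\right) = 2 D \left(-85 + D\right)$)
$J{\left(222 \right)} - 10615 = 2 \cdot 222 \left(-85 + 222\right) - 10615 = 2 \cdot 222 \cdot 137 - 10615 = 60828 - 10615 = 50213$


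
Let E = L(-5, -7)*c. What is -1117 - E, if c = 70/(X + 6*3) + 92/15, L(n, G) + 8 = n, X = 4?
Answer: -164324/165 ≈ -995.90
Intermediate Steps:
L(n, G) = -8 + n
c = 1537/165 (c = 70/(4 + 6*3) + 92/15 = 70/(4 + 18) + 92*(1/15) = 70/22 + 92/15 = 70*(1/22) + 92/15 = 35/11 + 92/15 = 1537/165 ≈ 9.3152)
E = -19981/165 (E = (-8 - 5)*(1537/165) = -13*1537/165 = -19981/165 ≈ -121.10)
-1117 - E = -1117 - 1*(-19981/165) = -1117 + 19981/165 = -164324/165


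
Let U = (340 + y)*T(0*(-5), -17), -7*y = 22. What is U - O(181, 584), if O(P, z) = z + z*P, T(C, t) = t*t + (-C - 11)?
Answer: -88492/7 ≈ -12642.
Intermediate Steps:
T(C, t) = -11 + t² - C (T(C, t) = t² + (-11 - C) = -11 + t² - C)
y = -22/7 (y = -⅐*22 = -22/7 ≈ -3.1429)
O(P, z) = z + P*z
U = 655524/7 (U = (340 - 22/7)*(-11 + (-17)² - 0*(-5)) = 2358*(-11 + 289 - 1*0)/7 = 2358*(-11 + 289 + 0)/7 = (2358/7)*278 = 655524/7 ≈ 93646.)
U - O(181, 584) = 655524/7 - 584*(1 + 181) = 655524/7 - 584*182 = 655524/7 - 1*106288 = 655524/7 - 106288 = -88492/7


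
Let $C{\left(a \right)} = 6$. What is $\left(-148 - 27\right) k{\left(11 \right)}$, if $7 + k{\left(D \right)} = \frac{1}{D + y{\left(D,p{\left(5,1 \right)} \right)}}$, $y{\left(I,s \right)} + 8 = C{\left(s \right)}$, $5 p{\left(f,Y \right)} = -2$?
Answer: $\frac{10850}{9} \approx 1205.6$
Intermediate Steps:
$p{\left(f,Y \right)} = - \frac{2}{5}$ ($p{\left(f,Y \right)} = \frac{1}{5} \left(-2\right) = - \frac{2}{5}$)
$y{\left(I,s \right)} = -2$ ($y{\left(I,s \right)} = -8 + 6 = -2$)
$k{\left(D \right)} = -7 + \frac{1}{-2 + D}$ ($k{\left(D \right)} = -7 + \frac{1}{D - 2} = -7 + \frac{1}{-2 + D}$)
$\left(-148 - 27\right) k{\left(11 \right)} = \left(-148 - 27\right) \frac{15 - 77}{-2 + 11} = - 175 \frac{15 - 77}{9} = - 175 \cdot \frac{1}{9} \left(-62\right) = \left(-175\right) \left(- \frac{62}{9}\right) = \frac{10850}{9}$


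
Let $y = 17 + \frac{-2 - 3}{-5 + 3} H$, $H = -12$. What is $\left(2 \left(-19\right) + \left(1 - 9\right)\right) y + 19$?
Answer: $617$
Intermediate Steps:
$y = -13$ ($y = 17 + \frac{-2 - 3}{-5 + 3} \left(-12\right) = 17 + - \frac{5}{-2} \left(-12\right) = 17 + \left(-5\right) \left(- \frac{1}{2}\right) \left(-12\right) = 17 + \frac{5}{2} \left(-12\right) = 17 - 30 = -13$)
$\left(2 \left(-19\right) + \left(1 - 9\right)\right) y + 19 = \left(2 \left(-19\right) + \left(1 - 9\right)\right) \left(-13\right) + 19 = \left(-38 - 8\right) \left(-13\right) + 19 = \left(-46\right) \left(-13\right) + 19 = 598 + 19 = 617$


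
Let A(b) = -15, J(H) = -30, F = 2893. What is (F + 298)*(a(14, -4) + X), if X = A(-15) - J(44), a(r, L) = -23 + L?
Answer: -38292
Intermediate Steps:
X = 15 (X = -15 - 1*(-30) = -15 + 30 = 15)
(F + 298)*(a(14, -4) + X) = (2893 + 298)*((-23 - 4) + 15) = 3191*(-27 + 15) = 3191*(-12) = -38292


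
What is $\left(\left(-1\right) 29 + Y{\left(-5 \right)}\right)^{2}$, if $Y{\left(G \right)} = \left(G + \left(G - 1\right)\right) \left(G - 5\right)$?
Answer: $6561$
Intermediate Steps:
$Y{\left(G \right)} = \left(-1 + 2 G\right) \left(-5 + G\right)$ ($Y{\left(G \right)} = \left(G + \left(-1 + G\right)\right) \left(-5 + G\right) = \left(-1 + 2 G\right) \left(-5 + G\right)$)
$\left(\left(-1\right) 29 + Y{\left(-5 \right)}\right)^{2} = \left(\left(-1\right) 29 + \left(5 - -55 + 2 \left(-5\right)^{2}\right)\right)^{2} = \left(-29 + \left(5 + 55 + 2 \cdot 25\right)\right)^{2} = \left(-29 + \left(5 + 55 + 50\right)\right)^{2} = \left(-29 + 110\right)^{2} = 81^{2} = 6561$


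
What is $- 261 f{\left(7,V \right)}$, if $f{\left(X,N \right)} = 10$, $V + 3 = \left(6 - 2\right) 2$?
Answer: $-2610$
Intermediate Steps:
$V = 5$ ($V = -3 + \left(6 - 2\right) 2 = -3 + 4 \cdot 2 = -3 + 8 = 5$)
$- 261 f{\left(7,V \right)} = \left(-261\right) 10 = -2610$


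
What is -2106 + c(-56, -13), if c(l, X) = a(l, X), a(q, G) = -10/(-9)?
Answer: -18944/9 ≈ -2104.9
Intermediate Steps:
a(q, G) = 10/9 (a(q, G) = -10*(-⅑) = 10/9)
c(l, X) = 10/9
-2106 + c(-56, -13) = -2106 + 10/9 = -18944/9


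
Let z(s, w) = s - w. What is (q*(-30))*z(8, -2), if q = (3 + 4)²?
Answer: -14700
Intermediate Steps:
q = 49 (q = 7² = 49)
(q*(-30))*z(8, -2) = (49*(-30))*(8 - 1*(-2)) = -1470*(8 + 2) = -1470*10 = -14700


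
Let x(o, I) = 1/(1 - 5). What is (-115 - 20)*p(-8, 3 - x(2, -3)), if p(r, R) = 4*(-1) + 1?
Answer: 405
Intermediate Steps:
x(o, I) = -¼ (x(o, I) = 1/(-4) = -¼)
p(r, R) = -3 (p(r, R) = -4 + 1 = -3)
(-115 - 20)*p(-8, 3 - x(2, -3)) = (-115 - 20)*(-3) = -135*(-3) = 405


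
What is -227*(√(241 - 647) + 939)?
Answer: -213153 - 227*I*√406 ≈ -2.1315e+5 - 4573.9*I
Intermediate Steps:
-227*(√(241 - 647) + 939) = -227*(√(-406) + 939) = -227*(I*√406 + 939) = -227*(939 + I*√406) = -213153 - 227*I*√406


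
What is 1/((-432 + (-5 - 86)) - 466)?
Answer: -1/989 ≈ -0.0010111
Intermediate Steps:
1/((-432 + (-5 - 86)) - 466) = 1/((-432 - 91) - 466) = 1/(-523 - 466) = 1/(-989) = -1/989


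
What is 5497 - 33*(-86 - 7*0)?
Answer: 8335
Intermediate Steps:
5497 - 33*(-86 - 7*0) = 5497 - 33*(-86 + 0) = 5497 - 33*(-86) = 5497 + 2838 = 8335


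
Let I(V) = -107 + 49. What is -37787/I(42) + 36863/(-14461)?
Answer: 18768957/28922 ≈ 648.95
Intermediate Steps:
I(V) = -58
-37787/I(42) + 36863/(-14461) = -37787/(-58) + 36863/(-14461) = -37787*(-1/58) + 36863*(-1/14461) = 1303/2 - 36863/14461 = 18768957/28922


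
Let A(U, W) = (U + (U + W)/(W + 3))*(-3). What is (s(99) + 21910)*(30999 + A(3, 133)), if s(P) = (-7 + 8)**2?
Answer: 678956157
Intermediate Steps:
s(P) = 1 (s(P) = 1**2 = 1)
A(U, W) = -3*U - 3*(U + W)/(3 + W) (A(U, W) = (U + (U + W)/(3 + W))*(-3) = -3*U - 3*(U + W)/(3 + W))
(s(99) + 21910)*(30999 + A(3, 133)) = (1 + 21910)*(30999 + 3*(-1*133 - 4*3 - 1*3*133)/(3 + 133)) = 21911*(30999 + 3*(-133 - 12 - 399)/136) = 21911*(30999 + 3*(1/136)*(-544)) = 21911*(30999 - 12) = 21911*30987 = 678956157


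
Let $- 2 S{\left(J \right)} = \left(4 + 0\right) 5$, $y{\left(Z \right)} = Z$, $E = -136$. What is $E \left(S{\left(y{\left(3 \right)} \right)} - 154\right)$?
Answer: $22304$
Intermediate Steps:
$S{\left(J \right)} = -10$ ($S{\left(J \right)} = - \frac{\left(4 + 0\right) 5}{2} = - \frac{4 \cdot 5}{2} = \left(- \frac{1}{2}\right) 20 = -10$)
$E \left(S{\left(y{\left(3 \right)} \right)} - 154\right) = - 136 \left(-10 - 154\right) = \left(-136\right) \left(-164\right) = 22304$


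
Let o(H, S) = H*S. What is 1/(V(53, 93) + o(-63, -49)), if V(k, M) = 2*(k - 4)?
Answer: 1/3185 ≈ 0.00031397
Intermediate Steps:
V(k, M) = -8 + 2*k (V(k, M) = 2*(-4 + k) = -8 + 2*k)
1/(V(53, 93) + o(-63, -49)) = 1/((-8 + 2*53) - 63*(-49)) = 1/((-8 + 106) + 3087) = 1/(98 + 3087) = 1/3185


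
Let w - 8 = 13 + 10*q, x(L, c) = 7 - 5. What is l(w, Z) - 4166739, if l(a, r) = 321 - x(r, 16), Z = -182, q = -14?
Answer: -4166420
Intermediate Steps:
x(L, c) = 2
w = -119 (w = 8 + (13 + 10*(-14)) = 8 + (13 - 140) = 8 - 127 = -119)
l(a, r) = 319 (l(a, r) = 321 - 1*2 = 321 - 2 = 319)
l(w, Z) - 4166739 = 319 - 4166739 = -4166420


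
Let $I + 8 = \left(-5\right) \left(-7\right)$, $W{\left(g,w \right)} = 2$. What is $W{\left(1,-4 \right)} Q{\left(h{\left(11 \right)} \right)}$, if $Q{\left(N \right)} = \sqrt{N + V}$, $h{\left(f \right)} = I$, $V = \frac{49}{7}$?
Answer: $2 \sqrt{34} \approx 11.662$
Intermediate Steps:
$V = 7$ ($V = 49 \cdot \frac{1}{7} = 7$)
$I = 27$ ($I = -8 - -35 = -8 + 35 = 27$)
$h{\left(f \right)} = 27$
$Q{\left(N \right)} = \sqrt{7 + N}$ ($Q{\left(N \right)} = \sqrt{N + 7} = \sqrt{7 + N}$)
$W{\left(1,-4 \right)} Q{\left(h{\left(11 \right)} \right)} = 2 \sqrt{7 + 27} = 2 \sqrt{34}$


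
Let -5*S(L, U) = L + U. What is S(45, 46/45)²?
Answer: 4289041/50625 ≈ 84.722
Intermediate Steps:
S(L, U) = -L/5 - U/5 (S(L, U) = -(L + U)/5 = -L/5 - U/5)
S(45, 46/45)² = (-⅕*45 - 46/(5*45))² = (-9 - 46/(5*45))² = (-9 - ⅕*46/45)² = (-9 - 46/225)² = (-2071/225)² = 4289041/50625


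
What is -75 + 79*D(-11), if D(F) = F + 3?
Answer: -707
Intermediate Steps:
D(F) = 3 + F
-75 + 79*D(-11) = -75 + 79*(3 - 11) = -75 + 79*(-8) = -75 - 632 = -707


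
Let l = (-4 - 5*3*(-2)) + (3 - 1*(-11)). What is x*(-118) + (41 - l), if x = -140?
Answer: 16521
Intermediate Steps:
l = 40 (l = (-4 - 15*(-2)) + (3 + 11) = (-4 + 30) + 14 = 26 + 14 = 40)
x*(-118) + (41 - l) = -140*(-118) + (41 - 1*40) = 16520 + (41 - 40) = 16520 + 1 = 16521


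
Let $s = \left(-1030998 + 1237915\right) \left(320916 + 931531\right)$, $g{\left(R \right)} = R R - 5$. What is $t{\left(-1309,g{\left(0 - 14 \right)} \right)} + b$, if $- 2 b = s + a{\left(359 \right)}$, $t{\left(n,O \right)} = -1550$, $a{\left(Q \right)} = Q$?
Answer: $-129576289679$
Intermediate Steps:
$g{\left(R \right)} = -5 + R^{2}$ ($g{\left(R \right)} = R^{2} - 5 = -5 + R^{2}$)
$s = 259152575899$ ($s = 206917 \cdot 1252447 = 259152575899$)
$b = -129576288129$ ($b = - \frac{259152575899 + 359}{2} = \left(- \frac{1}{2}\right) 259152576258 = -129576288129$)
$t{\left(-1309,g{\left(0 - 14 \right)} \right)} + b = -1550 - 129576288129 = -129576289679$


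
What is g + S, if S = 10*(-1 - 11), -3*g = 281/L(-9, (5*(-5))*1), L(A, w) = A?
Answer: -2959/27 ≈ -109.59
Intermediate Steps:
g = 281/27 (g = -281/(3*(-9)) = -281*(-1)/(3*9) = -⅓*(-281/9) = 281/27 ≈ 10.407)
S = -120 (S = 10*(-12) = -120)
g + S = 281/27 - 120 = -2959/27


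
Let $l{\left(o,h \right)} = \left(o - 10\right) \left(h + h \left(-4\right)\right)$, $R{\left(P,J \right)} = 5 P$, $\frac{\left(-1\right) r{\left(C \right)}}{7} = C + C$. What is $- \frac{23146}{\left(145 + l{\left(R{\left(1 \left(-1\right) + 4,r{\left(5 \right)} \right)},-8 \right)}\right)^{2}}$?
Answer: $- \frac{23146}{70225} \approx -0.3296$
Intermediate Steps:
$r{\left(C \right)} = - 14 C$ ($r{\left(C \right)} = - 7 \left(C + C\right) = - 7 \cdot 2 C = - 14 C$)
$l{\left(o,h \right)} = - 3 h \left(-10 + o\right)$ ($l{\left(o,h \right)} = \left(-10 + o\right) \left(h - 4 h\right) = \left(-10 + o\right) \left(- 3 h\right) = - 3 h \left(-10 + o\right)$)
$- \frac{23146}{\left(145 + l{\left(R{\left(1 \left(-1\right) + 4,r{\left(5 \right)} \right)},-8 \right)}\right)^{2}} = - \frac{23146}{\left(145 + 3 \left(-8\right) \left(10 - 5 \left(1 \left(-1\right) + 4\right)\right)\right)^{2}} = - \frac{23146}{\left(145 + 3 \left(-8\right) \left(10 - 5 \left(-1 + 4\right)\right)\right)^{2}} = - \frac{23146}{\left(145 + 3 \left(-8\right) \left(10 - 5 \cdot 3\right)\right)^{2}} = - \frac{23146}{\left(145 + 3 \left(-8\right) \left(10 - 15\right)\right)^{2}} = - \frac{23146}{\left(145 + 3 \left(-8\right) \left(-5\right)\right)^{2}} = - \frac{23146}{\left(145 + 120\right)^{2}} = - \frac{23146}{265^{2}} = - \frac{23146}{70225}$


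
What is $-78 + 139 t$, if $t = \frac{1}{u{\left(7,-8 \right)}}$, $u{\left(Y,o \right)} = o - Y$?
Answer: $- \frac{1309}{15} \approx -87.267$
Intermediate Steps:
$t = - \frac{1}{15}$ ($t = \frac{1}{-8 - 7} = \frac{1}{-15} = - \frac{1}{15} \approx -0.066667$)
$-78 + 139 t = -78 + 139 \left(- \frac{1}{15}\right) = -78 - \frac{139}{15} = - \frac{1309}{15}$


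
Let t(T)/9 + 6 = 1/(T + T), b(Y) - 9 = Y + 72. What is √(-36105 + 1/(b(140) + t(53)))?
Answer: I*√11325397228339/17711 ≈ 190.01*I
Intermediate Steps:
b(Y) = 81 + Y (b(Y) = 9 + (Y + 72) = 9 + (72 + Y) = 81 + Y)
t(T) = -54 + 9/(2*T) (t(T) = -54 + 9/(T + T) = -54 + 9/((2*T)) = -54 + 9*(1/(2*T)) = -54 + 9/(2*T))
√(-36105 + 1/(b(140) + t(53))) = √(-36105 + 1/((81 + 140) + (-54 + (9/2)/53))) = √(-36105 + 1/(221 + (-54 + (9/2)*(1/53)))) = √(-36105 + 1/(221 + (-54 + 9/106))) = √(-36105 + 1/(221 - 5715/106)) = √(-36105 + 1/(17711/106)) = √(-36105 + 106/17711) = √(-639455549/17711) = I*√11325397228339/17711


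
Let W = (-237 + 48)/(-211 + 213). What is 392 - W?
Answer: 973/2 ≈ 486.50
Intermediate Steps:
W = -189/2 ≈ -94.500
392 - W = 392 - 1*(-189/2) = 392 + 189/2 = 973/2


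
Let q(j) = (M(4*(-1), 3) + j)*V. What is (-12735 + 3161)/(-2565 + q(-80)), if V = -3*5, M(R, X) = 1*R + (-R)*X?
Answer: 9574/1485 ≈ 6.4471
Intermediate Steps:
M(R, X) = R - R*X
V = -15
q(j) = -120 - 15*j (q(j) = ((4*(-1))*(1 - 1*3) + j)*(-15) = (-4*(1 - 3) + j)*(-15) = (-4*(-2) + j)*(-15) = (8 + j)*(-15) = -120 - 15*j)
(-12735 + 3161)/(-2565 + q(-80)) = (-12735 + 3161)/(-2565 + (-120 - 15*(-80))) = -9574/(-2565 + (-120 + 1200)) = -9574/(-2565 + 1080) = -9574/(-1485) = -9574*(-1/1485) = 9574/1485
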